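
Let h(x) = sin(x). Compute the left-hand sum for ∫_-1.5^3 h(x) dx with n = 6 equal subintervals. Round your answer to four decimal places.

Δx = (3 − (-1.5))/6 = 0.75.
Left endpoints: -1.5, -0.75, 0, 0.75, 1.5, 2.25.
h(-1.5) ≈ -0.9975, h(-0.75) ≈ -0.6816, h(0) ≈ 0.0000, h(0.75) ≈ 0.6816, h(1.5) ≈ 0.9975, h(2.25) ≈ 0.7781.
Sum = Δx · [h(-1.5) + h(-0.75) + h(0) + ...].
Sum ≈ 0.5836.

0.5836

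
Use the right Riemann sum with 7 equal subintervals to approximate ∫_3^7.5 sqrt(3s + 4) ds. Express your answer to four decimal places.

20.3903

Δs = (7.5 − 3)/7 = 9/14.
Right endpoints: 51/14, 30/7, 69/14, 39/7, 87/14, 48/7, 7.5.
f(51/14) ≈ 3.8638, f(30/7) ≈ 4.1057, f(69/14) ≈ 4.3342, f(39/7) ≈ 4.5513, f(87/14) ≈ 4.7585, f(48/7) ≈ 4.9570, f(7.5) ≈ 5.1478.
Sum = Δs · [f(51/14) + f(30/7) + f(69/14) + ...].
Sum ≈ 20.3903.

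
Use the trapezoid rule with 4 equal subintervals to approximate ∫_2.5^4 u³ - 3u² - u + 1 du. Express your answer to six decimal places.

2.721680

Δu = (4 − 2.5)/4 = 0.375.
f(2.5) = -4.625, f(2.875) = -1489/512, f(3.25) = 0.390625, f(3.625) = 2861/512, f(4) = 13.
T_4 = (Δu/2)·[f(u_0) + 2f(u_1) + 2f(u_2) + 2f(u_3) + f(u_4)].
Sum ≈ 2.721680.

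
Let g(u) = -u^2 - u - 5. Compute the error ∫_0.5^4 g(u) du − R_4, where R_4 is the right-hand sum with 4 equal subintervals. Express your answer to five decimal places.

8.86849

Exact integral: ∫_0.5^4 g(u) du ≈ -46.6666667.
R_4 = -55.53515625.
Error ≈ -46.6666667 − (-55.53515625) ≈ 8.86849.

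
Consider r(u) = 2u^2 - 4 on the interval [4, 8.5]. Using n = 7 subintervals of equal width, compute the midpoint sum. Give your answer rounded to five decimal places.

Δu = (8.5 − 4)/7 = 9/14.
Midpoints: 121/28, 139/28, 157/28, 6.25, 193/28, 211/28, 229/28.
r(121/28) = 13073/392, r(139/28) = 17753/392, r(157/28) = 23081/392, r(6.25) = 74.125, r(193/28) = 35681/392, r(211/28) = 42953/392, r(229/28) = 50873/392.
Sum = Δu · [r(121/28) + r(139/28) + r(157/28) + ...].
Sum ≈ 348.44005.

348.44005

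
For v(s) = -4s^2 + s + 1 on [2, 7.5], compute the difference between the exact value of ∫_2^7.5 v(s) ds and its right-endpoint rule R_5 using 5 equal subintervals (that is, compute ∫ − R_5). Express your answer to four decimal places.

116.3617

Exact integral: ∫_2^7.5 v(s) ds ≈ -520.208333.
R_5 = -636.57.
Error ≈ -520.208333 − (-636.57) ≈ 116.3617.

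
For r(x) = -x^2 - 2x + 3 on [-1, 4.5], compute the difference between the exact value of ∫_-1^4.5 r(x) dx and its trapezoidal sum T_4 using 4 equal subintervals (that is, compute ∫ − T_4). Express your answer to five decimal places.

1.73307

Exact integral: ∫_-1^4.5 r(x) dx ≈ -33.4583333.
T_4 = -35.19140625.
Error ≈ -33.4583333 − (-35.19140625) ≈ 1.73307.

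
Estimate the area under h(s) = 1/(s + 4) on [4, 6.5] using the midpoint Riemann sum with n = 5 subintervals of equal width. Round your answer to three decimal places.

Δs = (6.5 − 4)/5 = 0.5.
Midpoints: 4.25, 4.75, 5.25, 5.75, 6.25.
h(4.25) = 4/33, h(4.75) = 4/35, h(5.25) = 4/37, h(5.75) = 4/39, h(6.25) = 4/41.
Sum = Δs · [h(4.25) + h(4.75) + h(5.25) + h(5.75) + h(6.25)].
Sum ≈ 0.272.

0.272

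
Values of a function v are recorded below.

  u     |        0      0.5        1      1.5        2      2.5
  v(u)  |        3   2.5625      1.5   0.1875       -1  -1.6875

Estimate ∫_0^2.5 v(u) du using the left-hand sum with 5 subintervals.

Δu = 0.5.
Sum = 0.5·[3 + 2.5625 + 1.5 + 0.1875 + (-1)] = 3.125.

3.125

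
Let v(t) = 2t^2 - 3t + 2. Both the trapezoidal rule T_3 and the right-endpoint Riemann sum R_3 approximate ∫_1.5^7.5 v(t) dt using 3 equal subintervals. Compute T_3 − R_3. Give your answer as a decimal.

T_3 = 218.
R_3 = 308.
T_3 − R_3 = -90.

-90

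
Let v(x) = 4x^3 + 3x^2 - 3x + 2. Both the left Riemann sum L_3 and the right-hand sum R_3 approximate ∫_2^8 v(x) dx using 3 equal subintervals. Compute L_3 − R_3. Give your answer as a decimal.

-4356

L_3 = 2580.
R_3 = 6936.
L_3 − R_3 = -4356.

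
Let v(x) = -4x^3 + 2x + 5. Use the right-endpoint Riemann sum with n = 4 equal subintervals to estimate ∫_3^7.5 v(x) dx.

Δx = (7.5 − 3)/4 = 1.125.
Right endpoints: 4.125, 5.25, 6.375, 7.5.
v(4.125) = -267.5078125, v(5.25) = -563.3125, v(6.375) = -1018.5859375, v(7.5) = -1667.5.
Sum = Δx · [v(4.125) + v(5.25) + v(6.375) + v(7.5)].
Sum = -3956.51953125.

-3956.51953125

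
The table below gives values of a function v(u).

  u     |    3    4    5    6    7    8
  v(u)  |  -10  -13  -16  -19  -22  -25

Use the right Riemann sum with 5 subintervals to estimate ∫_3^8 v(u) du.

-95

Δu = 1.
Sum = 1·[(-13) + (-16) + (-19) + (-22) + (-25)] = -95.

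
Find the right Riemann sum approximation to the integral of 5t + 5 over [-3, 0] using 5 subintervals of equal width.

-3

Δt = (0 − (-3))/5 = 0.6.
Right endpoints: -2.4, -1.8, -1.2, -0.6, 0.
f(-2.4) = -7, f(-1.8) = -4, f(-1.2) = -1, f(-0.6) = 2, f(0) = 5.
Sum = Δt · [f(-2.4) + f(-1.8) + f(-1.2) + f(-0.6) + f(0)].
Sum = -3.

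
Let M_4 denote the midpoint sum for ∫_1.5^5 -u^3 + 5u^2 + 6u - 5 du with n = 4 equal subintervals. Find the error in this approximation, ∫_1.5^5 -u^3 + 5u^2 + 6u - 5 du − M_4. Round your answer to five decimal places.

Exact integral: ∫_1.5^5 f(u) du ≈ 98.4739583.
M_4 ≈ 99.5346680.
Error ≈ 98.4739583 − 99.5346680 ≈ -1.06071.

-1.06071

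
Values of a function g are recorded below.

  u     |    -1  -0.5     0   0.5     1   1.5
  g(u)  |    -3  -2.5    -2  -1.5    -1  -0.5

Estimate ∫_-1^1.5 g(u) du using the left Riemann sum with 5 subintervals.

Δu = 0.5.
Sum = 0.5·[(-3) + (-2.5) + (-2) + (-1.5) + (-1)] = -5.

-5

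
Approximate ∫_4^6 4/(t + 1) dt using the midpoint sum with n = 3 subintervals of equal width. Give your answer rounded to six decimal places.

1.344444

Δt = (6 − 4)/3 = 2/3.
Midpoints: 13/3, 5, 17/3.
f(13/3) = 0.75, f(5) = 2/3, f(17/3) = 0.6.
Sum = Δt · [f(13/3) + f(5) + f(17/3)].
Sum ≈ 1.344444.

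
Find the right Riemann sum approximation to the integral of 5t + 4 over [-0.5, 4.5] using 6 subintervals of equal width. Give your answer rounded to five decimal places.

80.41667

Δt = (4.5 − (-0.5))/6 = 5/6.
Right endpoints: 1/3, 7/6, 2, 17/6, 11/3, 4.5.
f(1/3) = 17/3, f(7/6) = 59/6, f(2) = 14, f(17/6) = 109/6, f(11/3) = 67/3, f(4.5) = 26.5.
Sum = Δt · [f(1/3) + f(7/6) + f(2) + ...].
Sum ≈ 80.41667.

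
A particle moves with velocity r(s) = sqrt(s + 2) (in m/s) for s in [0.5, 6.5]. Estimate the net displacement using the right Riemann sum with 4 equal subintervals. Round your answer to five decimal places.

Δs = (6.5 − 0.5)/4 = 1.5.
Right endpoints: 2, 3.5, 5, 6.5.
r(2) ≈ 2.00000, r(3.5) ≈ 2.34521, r(5) ≈ 2.64575, r(6.5) ≈ 2.91548.
Sum = Δs · [r(2) + r(3.5) + r(5) + r(6.5)].
Sum ≈ 14.85965.

14.85965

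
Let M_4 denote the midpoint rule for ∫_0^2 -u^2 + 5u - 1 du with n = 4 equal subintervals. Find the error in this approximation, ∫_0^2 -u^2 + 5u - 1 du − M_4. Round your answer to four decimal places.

Exact integral: ∫_0^2 f(u) du ≈ 5.333333.
M_4 = 5.375.
Error ≈ 5.333333 − 5.375 ≈ -0.0417.

-0.0417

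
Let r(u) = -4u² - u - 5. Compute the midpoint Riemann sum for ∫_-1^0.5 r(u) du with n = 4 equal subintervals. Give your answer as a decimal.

Δu = (0.5 − (-1))/4 = 0.375.
Midpoints: -0.8125, -0.4375, -0.0625, 0.3125.
r(-0.8125) = -6.828125, r(-0.4375) = -5.328125, r(-0.0625) = -4.953125, r(0.3125) = -5.703125.
Sum = Δu · [r(-0.8125) + r(-0.4375) + r(-0.0625) + r(0.3125)].
Sum = -8.5546875.

-8.5546875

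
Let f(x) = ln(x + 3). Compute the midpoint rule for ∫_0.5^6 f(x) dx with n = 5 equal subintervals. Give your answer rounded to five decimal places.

Δx = (6 − 0.5)/5 = 1.1.
Midpoints: 1.05, 2.15, 3.25, 4.35, 5.45.
f(1.05) ≈ 1.39872, f(2.15) ≈ 1.63900, f(3.25) ≈ 1.83258, f(4.35) ≈ 1.99470, f(5.45) ≈ 2.13417.
Sum = Δx · [f(1.05) + f(2.15) + f(3.25) + f(4.35) + f(5.45)].
Sum ≈ 9.89908.

9.89908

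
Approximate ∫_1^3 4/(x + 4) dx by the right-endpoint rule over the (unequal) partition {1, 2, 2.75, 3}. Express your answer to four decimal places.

1.2540

Subinterval widths: 1, 0.75, 0.25.
Right endpoints: 2, 2.75, 3.
f(2) = 2/3, f(2.75) = 16/27, f(3) = 4/7.
Sum = Σ Δx_i · f(x_i).
Sum ≈ 1.2540.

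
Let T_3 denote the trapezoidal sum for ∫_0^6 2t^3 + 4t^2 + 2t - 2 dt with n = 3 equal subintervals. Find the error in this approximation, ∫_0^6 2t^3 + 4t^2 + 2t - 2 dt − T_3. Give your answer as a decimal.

Exact integral: ∫_0^6 f(t) dt = 960.
T_3 = 1048.
Error = 960 − 1048 = -88.

-88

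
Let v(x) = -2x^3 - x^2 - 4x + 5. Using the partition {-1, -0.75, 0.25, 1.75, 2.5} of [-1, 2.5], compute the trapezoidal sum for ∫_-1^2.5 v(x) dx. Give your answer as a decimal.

Subinterval widths: 0.25, 1, 1.5, 0.75.
v(-1) = 10, v(-0.75) = 8.28125, v(0.25) = 3.90625, v(1.75) = -15.78125, v(2.5) = -42.5.
On each subinterval the trapezoid contributes (Δx_i/2)·[v(x_{i-1}) + v(x_i)].
Sum = -22.3828125.

-22.3828125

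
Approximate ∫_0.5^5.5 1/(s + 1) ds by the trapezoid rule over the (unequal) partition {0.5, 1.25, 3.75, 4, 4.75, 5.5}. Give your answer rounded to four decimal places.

Subinterval widths: 0.75, 2.5, 0.25, 0.75, 0.75.
f(0.5) = 2/3, f(1.25) = 4/9, f(3.75) = 4/19, f(4) = 0.2, f(4.75) = 4/23, f(5.5) = 2/13.
On each subinterval the trapezoid contributes (Δs_i/2)·[f(s_{i-1}) + f(s_i)].
Sum ≈ 1.5498.

1.5498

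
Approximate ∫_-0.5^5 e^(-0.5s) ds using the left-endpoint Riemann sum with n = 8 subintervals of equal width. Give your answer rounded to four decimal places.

2.8407

Δs = (5 − (-0.5))/8 = 0.6875.
Left endpoints: -0.5, 0.1875, 0.875, 1.5625, 2.25, 2.9375, 3.625, 4.3125.
f(-0.5) ≈ 1.2840, f(0.1875) ≈ 0.9105, f(0.875) ≈ 0.6456, f(1.5625) ≈ 0.4578, f(2.25) ≈ 0.3247, f(2.9375) ≈ 0.2302, f(3.625) ≈ 0.1632, f(4.3125) ≈ 0.1158.
Sum = Δs · [f(-0.5) + f(0.1875) + f(0.875) + ...].
Sum ≈ 2.8407.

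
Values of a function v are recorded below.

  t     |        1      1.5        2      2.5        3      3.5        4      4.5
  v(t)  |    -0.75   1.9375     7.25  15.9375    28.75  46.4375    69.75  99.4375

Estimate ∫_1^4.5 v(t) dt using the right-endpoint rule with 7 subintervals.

134.75

Δt = 0.5.
Sum = 0.5·[1.9375 + 7.25 + 15.9375 + 28.75 + 46.4375 + 69.75 + 99.4375] = 134.75.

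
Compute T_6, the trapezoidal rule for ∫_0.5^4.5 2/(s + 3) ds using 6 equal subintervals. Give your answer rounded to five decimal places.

1.52899

Δs = (4.5 − 0.5)/6 = 2/3.
f(0.5) = 4/7, f(7/6) = 0.48, f(11/6) = 12/29, f(2.5) = 4/11, f(19/6) = 12/37, f(23/6) = 12/41, f(4.5) = 4/15.
T_6 = (Δs/2)·[f(s_0) + 2f(s_1) + ... + 2f(s_{5}) + f(s_6)].
Sum ≈ 1.52899.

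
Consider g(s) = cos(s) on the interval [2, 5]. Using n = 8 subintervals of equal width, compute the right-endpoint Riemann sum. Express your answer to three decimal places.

-1.715

Δs = (5 − 2)/8 = 0.375.
Right endpoints: 2.375, 2.75, 3.125, 3.5, 3.875, 4.25, 4.625, 5.
g(2.375) ≈ -0.720, g(2.75) ≈ -0.924, g(3.125) ≈ -1.000, g(3.5) ≈ -0.936, g(3.875) ≈ -0.743, g(4.25) ≈ -0.446, g(4.625) ≈ -0.087, g(5) ≈ 0.284.
Sum = Δs · [g(2.375) + g(2.75) + g(3.125) + ...].
Sum ≈ -1.715.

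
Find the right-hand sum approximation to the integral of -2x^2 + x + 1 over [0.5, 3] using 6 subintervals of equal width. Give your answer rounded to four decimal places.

Δx = (3 − 0.5)/6 = 5/12.
Right endpoints: 11/12, 4/3, 1.75, 13/6, 31/12, 3.
f(11/12) = 17/72, f(4/3) = -11/9, f(1.75) = -3.375, f(13/6) = -56/9, f(31/12) = -703/72, f(3) = -14.
Sum = Δx · [f(11/12) + f(4/3) + f(1.75) + ...].
Sum ≈ -14.3113.

-14.3113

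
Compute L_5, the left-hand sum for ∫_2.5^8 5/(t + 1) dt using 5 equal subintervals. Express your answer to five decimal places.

5.23702

Δt = (8 − 2.5)/5 = 1.1.
Left endpoints: 2.5, 3.6, 4.7, 5.8, 6.9.
f(2.5) = 10/7, f(3.6) = 25/23, f(4.7) = 50/57, f(5.8) = 25/34, f(6.9) = 50/79.
Sum = Δt · [f(2.5) + f(3.6) + f(4.7) + f(5.8) + f(6.9)].
Sum ≈ 5.23702.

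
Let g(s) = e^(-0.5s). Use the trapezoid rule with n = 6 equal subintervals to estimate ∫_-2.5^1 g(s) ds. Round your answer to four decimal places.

5.8085

Δs = (1 − (-2.5))/6 = 7/12.
g(-2.5) ≈ 3.4903, g(-23/12) ≈ 2.6073, g(-4/3) ≈ 1.9477, g(-0.75) ≈ 1.4550, g(-1/6) ≈ 1.0869, g(5/12) ≈ 0.8119, g(1) ≈ 0.6065.
T_6 = (Δs/2)·[g(s_0) + 2g(s_1) + ... + 2g(s_{5}) + g(s_6)].
Sum ≈ 5.8085.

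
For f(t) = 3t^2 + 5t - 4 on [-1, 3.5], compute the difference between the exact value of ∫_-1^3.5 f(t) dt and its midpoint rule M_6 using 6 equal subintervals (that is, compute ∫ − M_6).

0.6328125

Exact integral: ∫_-1^3.5 f(t) dt = 54.
M_6 = 53.3671875.
Error = 54 − 53.3671875 = 0.6328125.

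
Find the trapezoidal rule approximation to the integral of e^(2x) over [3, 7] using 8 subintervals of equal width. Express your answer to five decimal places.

650376.66125

Δx = (7 − 3)/8 = 0.5.
f(3) ≈ 403.42879, f(3.5) ≈ 1096.63316, f(4) ≈ 2980.95799, f(4.5) ≈ 8103.08393, f(5) ≈ 22026.46579, f(5.5) ≈ 59874.14172, f(6) ≈ 162754.79142, f(6.5) ≈ 442413.39201, f(7) ≈ 1202604.28416.
T_8 = (Δx/2)·[f(x_0) + 2f(x_1) + ... + 2f(x_{7}) + f(x_8)].
Sum ≈ 650376.66125.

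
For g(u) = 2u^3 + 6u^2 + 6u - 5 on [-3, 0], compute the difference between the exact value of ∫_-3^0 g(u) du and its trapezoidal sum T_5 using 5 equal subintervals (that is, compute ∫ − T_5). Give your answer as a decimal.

0.54

Exact integral: ∫_-3^0 g(u) du = -28.5.
T_5 = -29.04.
Error = -28.5 − (-29.04) = 0.54.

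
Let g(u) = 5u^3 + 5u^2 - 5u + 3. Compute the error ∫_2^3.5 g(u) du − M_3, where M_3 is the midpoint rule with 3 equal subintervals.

Exact integral: ∫_2^3.5 g(u) du = 209.578125.
M_3 = 208.1328125.
Error = 209.578125 − 208.1328125 = 1.4453125.

1.4453125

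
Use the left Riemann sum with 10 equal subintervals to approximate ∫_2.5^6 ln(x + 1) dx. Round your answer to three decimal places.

Δx = (6 − 2.5)/10 = 0.35.
Left endpoints: 2.5, 2.85, 3.2, 3.55, 3.9, 4.25, 4.6, 4.95, 5.3, 5.65.
f(2.5) ≈ 1.253, f(2.85) ≈ 1.348, f(3.2) ≈ 1.435, f(3.55) ≈ 1.515, f(3.9) ≈ 1.589, f(4.25) ≈ 1.658, f(4.6) ≈ 1.723, f(4.95) ≈ 1.783, f(5.3) ≈ 1.841, f(5.65) ≈ 1.895.
Sum = Δx · [f(2.5) + f(2.85) + f(3.2) + ...].
Sum ≈ 5.614.

5.614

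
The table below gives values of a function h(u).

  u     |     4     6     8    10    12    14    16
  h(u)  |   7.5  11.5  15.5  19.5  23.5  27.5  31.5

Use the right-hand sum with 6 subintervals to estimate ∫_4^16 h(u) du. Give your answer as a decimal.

258

Δu = 2.
Sum = 2·[11.5 + 15.5 + 19.5 + 23.5 + 27.5 + 31.5] = 258.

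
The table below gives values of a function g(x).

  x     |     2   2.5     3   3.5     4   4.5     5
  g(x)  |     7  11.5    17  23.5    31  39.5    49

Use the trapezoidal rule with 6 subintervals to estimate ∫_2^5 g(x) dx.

75.25

Δx = 0.5.
T_6 = (0.5/2)·[7 + 2·11.5 + 2·17 + 2·23.5 + 2·31 + 2·39.5 + 49] = 75.25.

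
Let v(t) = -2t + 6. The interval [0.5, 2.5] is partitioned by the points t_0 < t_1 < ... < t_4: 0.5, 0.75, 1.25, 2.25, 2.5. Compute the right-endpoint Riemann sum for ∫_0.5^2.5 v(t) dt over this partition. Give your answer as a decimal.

Subinterval widths: 0.25, 0.5, 1, 0.25.
Right endpoints: 0.75, 1.25, 2.25, 2.5.
v(0.75) = 4.5, v(1.25) = 3.5, v(2.25) = 1.5, v(2.5) = 1.
Sum = Σ Δt_i · v(t_i).
Sum = 4.625.

4.625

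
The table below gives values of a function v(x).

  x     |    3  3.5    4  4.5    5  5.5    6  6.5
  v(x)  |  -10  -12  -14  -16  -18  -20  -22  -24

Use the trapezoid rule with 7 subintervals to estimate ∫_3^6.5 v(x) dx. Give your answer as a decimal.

-59.5

Δx = 0.5.
T_7 = (0.5/2)·[(-10) + 2·(-12) + 2·(-14) + 2·(-16) + 2·(-18) + 2·(-20) + 2·(-22) + (-24)] = -59.5.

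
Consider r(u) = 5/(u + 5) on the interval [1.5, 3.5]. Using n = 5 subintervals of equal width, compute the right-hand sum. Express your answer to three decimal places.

1.306

Δu = (3.5 − 1.5)/5 = 0.4.
Right endpoints: 1.9, 2.3, 2.7, 3.1, 3.5.
r(1.9) = 50/69, r(2.3) = 50/73, r(2.7) = 50/77, r(3.1) = 50/81, r(3.5) = 10/17.
Sum = Δu · [r(1.9) + r(2.3) + r(2.7) + r(3.1) + r(3.5)].
Sum ≈ 1.306.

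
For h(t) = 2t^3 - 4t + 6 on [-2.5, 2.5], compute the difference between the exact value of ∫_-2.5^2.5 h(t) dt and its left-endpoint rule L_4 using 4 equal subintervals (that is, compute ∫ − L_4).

26.5625

Exact integral: ∫_-2.5^2.5 h(t) dt = 30.
L_4 = 3.4375.
Error = 30 − 3.4375 = 26.5625.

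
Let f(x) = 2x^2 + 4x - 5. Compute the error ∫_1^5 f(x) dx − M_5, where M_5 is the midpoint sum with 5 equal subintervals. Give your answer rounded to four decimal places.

Exact integral: ∫_1^5 f(x) dx ≈ 110.666667.
M_5 = 110.24.
Error ≈ 110.666667 − 110.24 ≈ 0.4267.

0.4267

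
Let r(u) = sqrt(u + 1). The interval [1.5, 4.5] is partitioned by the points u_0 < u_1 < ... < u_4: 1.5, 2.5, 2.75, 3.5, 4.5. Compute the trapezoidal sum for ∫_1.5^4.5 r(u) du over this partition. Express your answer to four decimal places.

Subinterval widths: 1, 0.25, 0.75, 1.
r(1.5) ≈ 1.5811, r(2.5) ≈ 1.8708, r(2.75) ≈ 1.9365, r(3.5) ≈ 2.1213, r(4.5) ≈ 2.3452.
On each subinterval the trapezoid contributes (Δu_i/2)·[r(u_{i-1}) + r(u_i)].
Sum ≈ 5.9568.

5.9568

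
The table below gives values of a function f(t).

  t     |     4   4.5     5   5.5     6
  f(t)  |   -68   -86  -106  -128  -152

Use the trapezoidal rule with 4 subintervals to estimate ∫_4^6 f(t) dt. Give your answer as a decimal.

-215

Δt = 0.5.
T_4 = (0.5/2)·[(-68) + 2·(-86) + 2·(-106) + 2·(-128) + (-152)] = -215.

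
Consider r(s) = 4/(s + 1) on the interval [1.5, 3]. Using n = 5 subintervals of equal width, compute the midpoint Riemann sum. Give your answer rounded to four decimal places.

Δs = (3 − 1.5)/5 = 0.3.
Midpoints: 1.65, 1.95, 2.25, 2.55, 2.85.
r(1.65) = 80/53, r(1.95) = 80/59, r(2.25) = 16/13, r(2.55) = 80/71, r(2.85) = 80/77.
Sum = Δs · [r(1.65) + r(1.95) + r(2.25) + r(2.55) + r(2.85)].
Sum ≈ 1.8786.

1.8786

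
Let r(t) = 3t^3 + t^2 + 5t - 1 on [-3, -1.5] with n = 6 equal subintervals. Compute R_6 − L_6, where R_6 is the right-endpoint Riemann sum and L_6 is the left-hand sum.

R_6 = -58.80078125.
L_6 = -76.70703125.
R_6 − L_6 = 17.90625.

17.90625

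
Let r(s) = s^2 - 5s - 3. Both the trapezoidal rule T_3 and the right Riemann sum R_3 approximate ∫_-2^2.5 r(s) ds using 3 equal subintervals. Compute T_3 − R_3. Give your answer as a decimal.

T_3 = -9.5625.
R_3 = -24.75.
T_3 − R_3 = 15.1875.

15.1875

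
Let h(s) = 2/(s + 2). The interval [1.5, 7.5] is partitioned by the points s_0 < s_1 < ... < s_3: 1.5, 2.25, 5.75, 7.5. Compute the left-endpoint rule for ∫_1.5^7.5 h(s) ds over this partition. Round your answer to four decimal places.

2.5272

Subinterval widths: 0.75, 3.5, 1.75.
Left endpoints: 1.5, 2.25, 5.75.
h(1.5) = 4/7, h(2.25) = 8/17, h(5.75) = 8/31.
Sum = Σ Δs_i · h(s_i).
Sum ≈ 2.5272.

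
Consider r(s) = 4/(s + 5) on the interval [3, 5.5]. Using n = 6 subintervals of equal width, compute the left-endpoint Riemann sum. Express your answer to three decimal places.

1.113

Δs = (5.5 − 3)/6 = 5/12.
Left endpoints: 3, 41/12, 23/6, 4.25, 14/3, 61/12.
r(3) = 0.5, r(41/12) = 48/101, r(23/6) = 24/53, r(4.25) = 16/37, r(14/3) = 12/29, r(61/12) = 48/121.
Sum = Δs · [r(3) + r(41/12) + r(23/6) + ...].
Sum ≈ 1.113.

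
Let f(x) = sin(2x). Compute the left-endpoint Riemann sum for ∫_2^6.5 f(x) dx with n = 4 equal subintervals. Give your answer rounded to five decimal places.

Δx = (6.5 − 2)/4 = 1.125.
Left endpoints: 2, 3.125, 4.25, 5.375.
f(2) ≈ -0.75680, f(3.125) ≈ -0.03318, f(4.25) ≈ 0.79849, f(5.375) ≈ -0.97000.
Sum = Δx · [f(2) + f(3.125) + f(4.25) + f(5.375)].
Sum ≈ -1.08168.

-1.08168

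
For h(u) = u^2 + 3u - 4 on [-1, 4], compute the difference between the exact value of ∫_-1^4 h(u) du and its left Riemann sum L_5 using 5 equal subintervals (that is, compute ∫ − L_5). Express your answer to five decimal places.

Exact integral: ∫_-1^4 h(u) du ≈ 24.1666667.
L_5 = 10.
Error ≈ 24.1666667 − 10 ≈ 14.16667.

14.16667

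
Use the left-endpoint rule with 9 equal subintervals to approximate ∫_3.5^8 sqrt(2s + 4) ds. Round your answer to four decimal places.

17.3628

Δs = (8 − 3.5)/9 = 0.5.
Left endpoints: 3.5, 4, 4.5, 5, 5.5, 6, 6.5, 7, 7.5.
f(3.5) ≈ 3.3166, f(4) ≈ 3.4641, f(4.5) ≈ 3.6056, f(5) ≈ 3.7417, f(5.5) ≈ 3.8730, f(6) ≈ 4.0000, f(6.5) ≈ 4.1231, f(7) ≈ 4.2426, f(7.5) ≈ 4.3589.
Sum = Δs · [f(3.5) + f(4) + f(4.5) + ...].
Sum ≈ 17.3628.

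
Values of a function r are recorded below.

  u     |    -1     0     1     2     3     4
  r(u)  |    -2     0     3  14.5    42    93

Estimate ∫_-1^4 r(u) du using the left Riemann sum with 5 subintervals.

Δu = 1.
Sum = 1·[(-2) + 0 + 3 + 14.5 + 42] = 57.5.

57.5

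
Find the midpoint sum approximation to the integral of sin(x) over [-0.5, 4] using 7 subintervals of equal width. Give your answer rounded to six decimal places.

1.557914

Δx = (4 − (-0.5))/7 = 9/14.
Midpoints: -5/28, 13/28, 31/28, 1.75, 67/28, 85/28, 103/28.
f(-5/28) ≈ -0.177624, f(13/28) ≈ 0.447784, f(31/28) ≈ 0.894425, f(1.75) ≈ 0.983986, f(67/28) ≈ 0.680713, f(85/28) ≈ 0.105681, f(103/28) ≈ -0.511542.
Sum = Δx · [f(-5/28) + f(13/28) + f(31/28) + ...].
Sum ≈ 1.557914.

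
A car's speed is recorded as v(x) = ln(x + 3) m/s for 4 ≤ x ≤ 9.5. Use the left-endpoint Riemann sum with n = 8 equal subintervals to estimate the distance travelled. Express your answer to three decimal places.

Δx = (9.5 − 4)/8 = 0.6875.
Left endpoints: 4, 4.6875, 5.375, 6.0625, 6.75, 7.4375, 8.125, 8.8125.
v(4) ≈ 1.946, v(4.6875) ≈ 2.040, v(5.375) ≈ 2.125, v(6.0625) ≈ 2.204, v(6.75) ≈ 2.277, v(7.4375) ≈ 2.345, v(8.125) ≈ 2.409, v(8.8125) ≈ 2.469.
Sum = Δx · [v(4) + v(4.6875) + v(5.375) + ...].
Sum ≈ 12.248.

12.248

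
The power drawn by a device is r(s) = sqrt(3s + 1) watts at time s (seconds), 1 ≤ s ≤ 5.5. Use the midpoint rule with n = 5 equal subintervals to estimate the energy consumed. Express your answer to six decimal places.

Δs = (5.5 − 1)/5 = 0.9.
Midpoints: 1.45, 2.35, 3.25, 4.15, 5.05.
r(1.45) ≈ 2.313007, r(2.35) ≈ 2.837252, r(3.25) ≈ 3.278719, r(4.15) ≈ 3.667424, r(5.05) ≈ 4.018706.
Sum = Δs · [r(1.45) + r(2.35) + r(3.25) + r(4.15) + r(5.05)].
Sum ≈ 14.503598.

14.503598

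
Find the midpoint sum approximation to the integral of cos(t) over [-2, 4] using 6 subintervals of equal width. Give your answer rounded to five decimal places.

Δt = (4 − (-2))/6 = 1.
Midpoints: -1.5, -0.5, 0.5, 1.5, 2.5, 3.5.
f(-1.5) ≈ 0.07074, f(-0.5) ≈ 0.87758, f(0.5) ≈ 0.87758, f(1.5) ≈ 0.07074, f(2.5) ≈ -0.80114, f(3.5) ≈ -0.93646.
Sum = Δt · [f(-1.5) + f(-0.5) + f(0.5) + ...].
Sum ≈ 0.15904.

0.15904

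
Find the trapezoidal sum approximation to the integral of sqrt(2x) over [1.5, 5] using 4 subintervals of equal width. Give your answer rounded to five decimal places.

8.79235

Δx = (5 − 1.5)/4 = 0.875.
f(1.5) ≈ 1.73205, f(2.375) ≈ 2.17945, f(3.25) ≈ 2.54951, f(4.125) ≈ 2.87228, f(5) ≈ 3.16228.
T_4 = (Δx/2)·[f(x_0) + 2f(x_1) + 2f(x_2) + 2f(x_3) + f(x_4)].
Sum ≈ 8.79235.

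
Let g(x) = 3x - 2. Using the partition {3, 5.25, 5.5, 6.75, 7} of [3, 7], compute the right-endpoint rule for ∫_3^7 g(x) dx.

Subinterval widths: 2.25, 0.25, 1.25, 0.25.
Right endpoints: 5.25, 5.5, 6.75, 7.
g(5.25) = 13.75, g(5.5) = 14.5, g(6.75) = 18.25, g(7) = 19.
Sum = Σ Δx_i · g(x_i).
Sum = 62.125.

62.125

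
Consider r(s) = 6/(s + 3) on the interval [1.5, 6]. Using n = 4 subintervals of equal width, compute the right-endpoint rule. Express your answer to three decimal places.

Δs = (6 − 1.5)/4 = 1.125.
Right endpoints: 2.625, 3.75, 4.875, 6.
r(2.625) = 16/15, r(3.75) = 8/9, r(4.875) = 16/21, r(6) = 2/3.
Sum = Δs · [r(2.625) + r(3.75) + r(4.875) + r(6)].
Sum ≈ 3.807.

3.807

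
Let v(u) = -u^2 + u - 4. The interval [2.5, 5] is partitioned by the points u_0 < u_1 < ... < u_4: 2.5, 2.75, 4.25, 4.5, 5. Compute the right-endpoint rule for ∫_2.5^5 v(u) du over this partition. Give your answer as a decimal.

Subinterval widths: 0.25, 1.5, 0.25, 0.5.
Right endpoints: 2.75, 4.25, 4.5, 5.
v(2.75) = -8.8125, v(4.25) = -17.8125, v(4.5) = -19.75, v(5) = -24.
Sum = Σ Δu_i · v(u_i).
Sum = -45.859375.

-45.859375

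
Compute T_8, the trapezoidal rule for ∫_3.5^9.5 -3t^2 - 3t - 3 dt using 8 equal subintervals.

-951.1875

Δt = (9.5 − 3.5)/8 = 0.75.
f(3.5) = -50.25, f(4.25) = -69.9375, f(5) = -93, f(5.75) = -119.4375, f(6.5) = -149.25, f(7.25) = -182.4375, f(8) = -219, f(8.75) = -258.9375, f(9.5) = -302.25.
T_8 = (Δt/2)·[f(t_0) + 2f(t_1) + ... + 2f(t_{7}) + f(t_8)].
Sum = -951.1875.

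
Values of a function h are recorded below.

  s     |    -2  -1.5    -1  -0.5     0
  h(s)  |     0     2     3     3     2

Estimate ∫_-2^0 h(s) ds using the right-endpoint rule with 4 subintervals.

5

Δs = 0.5.
Sum = 0.5·[2 + 3 + 3 + 2] = 5.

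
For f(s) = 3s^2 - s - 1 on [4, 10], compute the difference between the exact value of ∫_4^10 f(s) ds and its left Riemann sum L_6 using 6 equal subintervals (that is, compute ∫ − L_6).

120

Exact integral: ∫_4^10 f(s) ds = 888.
L_6 = 768.
Error = 888 − 768 = 120.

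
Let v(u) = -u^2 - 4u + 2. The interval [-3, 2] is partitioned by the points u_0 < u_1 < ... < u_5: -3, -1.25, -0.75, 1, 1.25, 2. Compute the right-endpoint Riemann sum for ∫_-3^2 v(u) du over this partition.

-2.15625

Subinterval widths: 1.75, 0.5, 1.75, 0.25, 0.75.
Right endpoints: -1.25, -0.75, 1, 1.25, 2.
v(-1.25) = 5.4375, v(-0.75) = 4.4375, v(1) = -3, v(1.25) = -4.5625, v(2) = -10.
Sum = Σ Δu_i · v(u_i).
Sum = -2.15625.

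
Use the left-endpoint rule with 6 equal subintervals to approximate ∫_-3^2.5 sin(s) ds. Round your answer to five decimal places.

-0.51442

Δs = (2.5 − (-3))/6 = 11/12.
Left endpoints: -3, -25/12, -7/6, -0.25, 2/3, 19/12.
f(-3) ≈ -0.14112, f(-25/12) ≈ -0.87150, f(-7/6) ≈ -0.91944, f(-0.25) ≈ -0.24740, f(2/3) ≈ 0.61837, f(19/12) ≈ 0.99992.
Sum = Δs · [f(-3) + f(-25/12) + f(-7/6) + ...].
Sum ≈ -0.51442.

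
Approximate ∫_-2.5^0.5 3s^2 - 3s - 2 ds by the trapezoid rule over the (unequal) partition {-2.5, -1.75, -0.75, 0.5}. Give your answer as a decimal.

20.4375

Subinterval widths: 0.75, 1, 1.25.
f(-2.5) = 24.25, f(-1.75) = 12.4375, f(-0.75) = 1.9375, f(0.5) = -2.75.
On each subinterval the trapezoid contributes (Δs_i/2)·[f(s_{i-1}) + f(s_i)].
Sum = 20.4375.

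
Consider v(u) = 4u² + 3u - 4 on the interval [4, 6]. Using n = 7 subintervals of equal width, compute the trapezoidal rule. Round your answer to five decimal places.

224.77551

Δu = (6 − 4)/7 = 2/7.
v(4) = 72, v(30/7) = 4034/49, v(32/7) = 4572/49, v(34/7) = 5142/49, v(36/7) = 5744/49, v(38/7) = 6378/49, v(40/7) = 7044/49, v(6) = 158.
T_7 = (Δu/2)·[v(u_0) + 2v(u_1) + ... + 2v(u_{6}) + v(u_7)].
Sum ≈ 224.77551.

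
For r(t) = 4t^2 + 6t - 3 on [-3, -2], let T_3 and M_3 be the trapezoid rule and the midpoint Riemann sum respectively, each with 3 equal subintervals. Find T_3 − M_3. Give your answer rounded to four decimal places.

0.1111

T_3 ≈ 7.407407.
M_3 ≈ 7.296296.
T_3 − M_3 ≈ 0.1111.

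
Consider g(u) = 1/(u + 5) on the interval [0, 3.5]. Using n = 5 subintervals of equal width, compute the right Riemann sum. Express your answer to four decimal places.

Δu = (3.5 − 0)/5 = 0.7.
Right endpoints: 0.7, 1.4, 2.1, 2.8, 3.5.
g(0.7) = 10/57, g(1.4) = 0.15625, g(2.1) = 10/71, g(2.8) = 5/39, g(3.5) = 2/17.
Sum = Δu · [g(0.7) + g(1.4) + g(2.1) + g(2.8) + g(3.5)].
Sum ≈ 0.5029.

0.5029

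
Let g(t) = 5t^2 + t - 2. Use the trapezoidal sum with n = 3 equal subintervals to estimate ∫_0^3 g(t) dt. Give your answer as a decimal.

46

Δt = (3 − 0)/3 = 1.
g(0) = -2, g(1) = 4, g(2) = 20, g(3) = 46.
T_3 = (Δt/2)·[g(t_0) + 2g(t_1) + 2g(t_2) + g(t_3)].
Sum = 46.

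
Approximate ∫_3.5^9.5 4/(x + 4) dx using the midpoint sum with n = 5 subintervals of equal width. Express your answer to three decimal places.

Δx = (9.5 − 3.5)/5 = 1.2.
Midpoints: 4.1, 5.3, 6.5, 7.7, 8.9.
f(4.1) = 40/81, f(5.3) = 40/93, f(6.5) = 8/21, f(7.7) = 40/117, f(8.9) = 40/129.
Sum = Δx · [f(4.1) + f(5.3) + f(6.5) + f(7.7) + f(8.9)].
Sum ≈ 2.348.

2.348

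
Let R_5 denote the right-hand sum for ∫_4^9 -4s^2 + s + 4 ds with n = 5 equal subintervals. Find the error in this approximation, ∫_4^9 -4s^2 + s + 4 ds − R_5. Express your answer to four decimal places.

130.8333

Exact integral: ∫_4^9 f(s) ds ≈ -834.166667.
R_5 = -965.
Error ≈ -834.166667 − (-965) ≈ 130.8333.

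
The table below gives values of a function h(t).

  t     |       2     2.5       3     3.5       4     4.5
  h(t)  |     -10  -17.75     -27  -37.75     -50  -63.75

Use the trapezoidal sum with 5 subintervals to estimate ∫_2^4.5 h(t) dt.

-84.6875

Δt = 0.5.
T_5 = (0.5/2)·[(-10) + 2·(-17.75) + 2·(-27) + 2·(-37.75) + 2·(-50) + (-63.75)] = -84.6875.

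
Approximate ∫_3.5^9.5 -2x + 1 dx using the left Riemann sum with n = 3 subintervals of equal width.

Δx = (9.5 − 3.5)/3 = 2.
Left endpoints: 3.5, 5.5, 7.5.
f(3.5) = -6, f(5.5) = -10, f(7.5) = -14.
Sum = Δx · [f(3.5) + f(5.5) + f(7.5)].
Sum = -60.

-60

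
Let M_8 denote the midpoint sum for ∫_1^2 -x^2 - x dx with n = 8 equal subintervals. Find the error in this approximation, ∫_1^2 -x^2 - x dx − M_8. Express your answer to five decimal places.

-0.00130

Exact integral: ∫_1^2 f(x) dx ≈ -3.8333333.
M_8 = -3.83203125.
Error ≈ -3.8333333 − (-3.83203125) ≈ -0.00130.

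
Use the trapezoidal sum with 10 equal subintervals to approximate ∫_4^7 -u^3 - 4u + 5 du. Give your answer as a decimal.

Δu = (7 − 4)/10 = 0.3.
f(4) = -75, f(4.3) = -91.707, f(4.6) = -110.736, f(4.9) = -132.249, f(5.2) = -156.408, f(5.5) = -183.375, f(5.8) = -213.312, f(6.1) = -246.381, f(6.4) = -282.744, f(6.7) = -322.563, f(7) = -366.
T_10 = (Δu/2)·[f(u_0) + 2f(u_1) + ... + 2f(u_{9}) + f(u_10)].
Sum = -587.9925.

-587.9925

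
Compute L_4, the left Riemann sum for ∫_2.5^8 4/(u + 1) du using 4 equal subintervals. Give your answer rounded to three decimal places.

4.301

Δu = (8 − 2.5)/4 = 1.375.
Left endpoints: 2.5, 3.875, 5.25, 6.625.
f(2.5) = 8/7, f(3.875) = 32/39, f(5.25) = 0.64, f(6.625) = 32/61.
Sum = Δu · [f(2.5) + f(3.875) + f(5.25) + f(6.625)].
Sum ≈ 4.301.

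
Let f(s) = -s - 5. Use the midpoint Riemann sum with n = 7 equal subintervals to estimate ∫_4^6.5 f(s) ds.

Δs = (6.5 − 4)/7 = 5/14.
Midpoints: 117/28, 127/28, 137/28, 5.25, 157/28, 167/28, 177/28.
f(117/28) = -257/28, f(127/28) = -267/28, f(137/28) = -277/28, f(5.25) = -10.25, f(157/28) = -297/28, f(167/28) = -307/28, f(177/28) = -317/28.
Sum = Δs · [f(117/28) + f(127/28) + f(137/28) + ...].
Sum = -25.625.

-25.625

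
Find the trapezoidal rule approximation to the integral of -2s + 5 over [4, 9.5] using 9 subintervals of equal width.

-46.75

Δs = (9.5 − 4)/9 = 11/18.
f(4) = -3, f(83/18) = -38/9, f(47/9) = -49/9, f(35/6) = -20/3, f(58/9) = -71/9, f(127/18) = -82/9, f(23/3) = -31/3, f(149/18) = -104/9, f(80/9) = -115/9, f(9.5) = -14.
T_9 = (Δs/2)·[f(s_0) + 2f(s_1) + ... + 2f(s_{8}) + f(s_9)].
Sum = -46.75.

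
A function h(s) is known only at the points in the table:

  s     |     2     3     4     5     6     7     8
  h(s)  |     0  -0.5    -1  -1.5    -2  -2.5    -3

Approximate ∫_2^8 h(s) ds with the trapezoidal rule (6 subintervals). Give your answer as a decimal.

-9

Δs = 1.
T_6 = (1/2)·[0 + 2·(-0.5) + 2·(-1) + 2·(-1.5) + 2·(-2) + 2·(-2.5) + (-3)] = -9.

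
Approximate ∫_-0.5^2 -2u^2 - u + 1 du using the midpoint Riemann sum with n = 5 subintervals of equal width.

-4.6875

Δu = (2 − (-0.5))/5 = 0.5.
Midpoints: -0.25, 0.25, 0.75, 1.25, 1.75.
f(-0.25) = 1.125, f(0.25) = 0.625, f(0.75) = -0.875, f(1.25) = -3.375, f(1.75) = -6.875.
Sum = Δu · [f(-0.25) + f(0.25) + f(0.75) + f(1.25) + f(1.75)].
Sum = -4.6875.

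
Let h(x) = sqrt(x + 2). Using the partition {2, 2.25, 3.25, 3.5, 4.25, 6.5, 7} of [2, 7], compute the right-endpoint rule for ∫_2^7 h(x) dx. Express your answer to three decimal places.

Subinterval widths: 0.25, 1, 0.25, 0.75, 2.25, 0.5.
Right endpoints: 2.25, 3.25, 3.5, 4.25, 6.5, 7.
h(2.25) ≈ 2.062, h(3.25) ≈ 2.291, h(3.5) ≈ 2.345, h(4.25) ≈ 2.500, h(6.5) ≈ 2.915, h(7) ≈ 3.000.
Sum = Σ Δx_i · h(x_i).
Sum ≈ 13.328.

13.328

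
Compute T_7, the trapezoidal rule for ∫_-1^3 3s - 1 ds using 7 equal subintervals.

Δs = (3 − (-1))/7 = 4/7.
f(-1) = -4, f(-3/7) = -16/7, f(1/7) = -4/7, f(5/7) = 8/7, f(9/7) = 20/7, f(13/7) = 32/7, f(17/7) = 44/7, f(3) = 8.
T_7 = (Δs/2)·[f(s_0) + 2f(s_1) + ... + 2f(s_{6}) + f(s_7)].
Sum = 8.

8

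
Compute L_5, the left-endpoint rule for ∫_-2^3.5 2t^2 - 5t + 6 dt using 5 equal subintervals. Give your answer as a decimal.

54.56

Δt = (3.5 − (-2))/5 = 1.1.
Left endpoints: -2, -0.9, 0.2, 1.3, 2.4.
f(-2) = 24, f(-0.9) = 12.12, f(0.2) = 5.08, f(1.3) = 2.88, f(2.4) = 5.52.
Sum = Δt · [f(-2) + f(-0.9) + f(0.2) + f(1.3) + f(2.4)].
Sum = 54.56.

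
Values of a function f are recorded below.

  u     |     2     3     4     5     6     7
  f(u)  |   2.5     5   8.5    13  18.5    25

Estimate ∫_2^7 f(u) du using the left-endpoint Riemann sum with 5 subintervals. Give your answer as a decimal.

Δu = 1.
Sum = 1·[2.5 + 5 + 8.5 + 13 + 18.5] = 47.5.

47.5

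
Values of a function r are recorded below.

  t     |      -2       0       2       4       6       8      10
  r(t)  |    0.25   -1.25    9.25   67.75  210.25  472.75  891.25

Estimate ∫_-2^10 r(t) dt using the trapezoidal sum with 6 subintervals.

Δt = 2.
T_6 = (2/2)·[0.25 + 2·(-1.25) + 2·9.25 + 2·67.75 + 2·210.25 + 2·472.75 + 891.25] = 2409.

2409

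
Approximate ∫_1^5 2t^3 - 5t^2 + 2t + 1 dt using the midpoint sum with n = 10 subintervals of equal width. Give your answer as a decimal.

Δt = (5 − 1)/10 = 0.4.
Midpoints: 1.2, 1.6, 2, 2.4, 2.8, 3.2, 3.6, 4, 4.4, 4.8.
f(1.2) = -0.344, f(1.6) = -0.408, f(2) = 1, f(2.4) = 4.648, f(2.8) = 11.304, f(3.2) = 21.736, f(3.6) = 36.712, f(4) = 57, f(4.4) = 83.368, f(4.8) = 116.584.
Sum = Δt · [f(1.2) + f(1.6) + f(2) + ...].
Sum = 132.64.

132.64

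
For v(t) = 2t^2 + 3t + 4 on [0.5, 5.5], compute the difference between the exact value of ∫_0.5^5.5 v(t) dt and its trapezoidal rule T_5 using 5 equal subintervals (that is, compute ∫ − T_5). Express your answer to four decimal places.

-1.6667

Exact integral: ∫_0.5^5.5 v(t) dt ≈ 175.833333.
T_5 = 177.5.
Error ≈ 175.833333 − 177.5 ≈ -1.6667.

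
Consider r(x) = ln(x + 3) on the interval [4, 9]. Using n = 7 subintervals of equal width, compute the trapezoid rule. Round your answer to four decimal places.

11.1950

Δx = (9 − 4)/7 = 5/7.
r(4) ≈ 1.9459, r(33/7) ≈ 2.0431, r(38/7) ≈ 2.1316, r(43/7) ≈ 2.2130, r(48/7) ≈ 2.2882, r(53/7) ≈ 2.3582, r(58/7) ≈ 2.4235, r(9) ≈ 2.4849.
T_7 = (Δx/2)·[r(x_0) + 2r(x_1) + ... + 2r(x_{6}) + r(x_7)].
Sum ≈ 11.1950.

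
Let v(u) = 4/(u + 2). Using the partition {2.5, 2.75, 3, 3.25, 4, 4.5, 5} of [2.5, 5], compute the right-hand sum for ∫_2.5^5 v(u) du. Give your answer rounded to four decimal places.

Subinterval widths: 0.25, 0.25, 0.25, 0.75, 0.5, 0.5.
Right endpoints: 2.75, 3, 3.25, 4, 4.5, 5.
v(2.75) = 16/19, v(3) = 0.8, v(3.25) = 16/21, v(4) = 2/3, v(4.5) = 8/13, v(5) = 4/7.
Sum = Σ Δu_i · v(u_i).
Sum ≈ 1.6944.

1.6944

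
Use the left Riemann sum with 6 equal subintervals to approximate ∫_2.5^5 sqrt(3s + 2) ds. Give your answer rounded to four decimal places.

8.8507

Δs = (5 − 2.5)/6 = 5/12.
Left endpoints: 2.5, 35/12, 10/3, 3.75, 25/6, 55/12.
f(2.5) ≈ 3.0822, f(35/12) ≈ 3.2787, f(10/3) ≈ 3.4641, f(3.75) ≈ 3.6401, f(25/6) ≈ 3.8079, f(55/12) ≈ 3.9686.
Sum = Δs · [f(2.5) + f(35/12) + f(10/3) + ...].
Sum ≈ 8.8507.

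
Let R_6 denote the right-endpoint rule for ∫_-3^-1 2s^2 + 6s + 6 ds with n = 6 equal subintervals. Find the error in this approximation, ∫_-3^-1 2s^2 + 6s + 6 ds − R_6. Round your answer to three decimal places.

0.593

Exact integral: ∫_-3^-1 f(s) ds ≈ 5.33333.
R_6 ≈ 4.74074.
Error ≈ 5.33333 − 4.74074 ≈ 0.593.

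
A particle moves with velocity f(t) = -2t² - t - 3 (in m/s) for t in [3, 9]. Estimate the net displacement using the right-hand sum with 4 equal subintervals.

-639

Δt = (9 − 3)/4 = 1.5.
Right endpoints: 4.5, 6, 7.5, 9.
f(4.5) = -48, f(6) = -81, f(7.5) = -123, f(9) = -174.
Sum = Δt · [f(4.5) + f(6) + f(7.5) + f(9)].
Sum = -639.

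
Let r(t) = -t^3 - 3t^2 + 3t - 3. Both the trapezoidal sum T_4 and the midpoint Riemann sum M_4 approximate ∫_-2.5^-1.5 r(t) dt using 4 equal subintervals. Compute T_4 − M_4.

0.046875

T_4 = -12.71875.
M_4 = -12.765625.
T_4 − M_4 = 0.046875.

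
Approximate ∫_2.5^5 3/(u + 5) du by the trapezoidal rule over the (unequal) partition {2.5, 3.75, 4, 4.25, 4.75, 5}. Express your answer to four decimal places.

Subinterval widths: 1.25, 0.25, 0.25, 0.5, 0.25.
f(2.5) = 0.4, f(3.75) = 12/35, f(4) = 1/3, f(4.25) = 12/37, f(4.75) = 4/13, f(5) = 0.3.
On each subinterval the trapezoid contributes (Δu_i/2)·[f(u_{i-1}) + f(u_i)].
Sum ≈ 0.8650.

0.8650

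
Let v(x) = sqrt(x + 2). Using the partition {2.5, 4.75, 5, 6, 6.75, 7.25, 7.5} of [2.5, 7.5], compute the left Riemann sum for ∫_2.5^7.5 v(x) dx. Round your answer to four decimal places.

12.4289

Subinterval widths: 2.25, 0.25, 1, 0.75, 0.5, 0.25.
Left endpoints: 2.5, 4.75, 5, 6, 6.75, 7.25.
v(2.5) ≈ 2.1213, v(4.75) ≈ 2.5981, v(5) ≈ 2.6458, v(6) ≈ 2.8284, v(6.75) ≈ 2.9580, v(7.25) ≈ 3.0414.
Sum = Σ Δx_i · v(x_i).
Sum ≈ 12.4289.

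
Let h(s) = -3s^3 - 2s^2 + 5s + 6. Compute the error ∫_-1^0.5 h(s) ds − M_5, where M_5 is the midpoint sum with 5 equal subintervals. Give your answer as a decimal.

Exact integral: ∫_-1^0.5 h(s) ds = 7.078125.
M_5 = 7.0753125.
Error = 7.078125 − 7.0753125 = 0.0028125.

0.0028125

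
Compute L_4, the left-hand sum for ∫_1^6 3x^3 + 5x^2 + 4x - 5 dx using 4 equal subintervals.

897.109375

Δx = (6 − 1)/4 = 1.25.
Left endpoints: 1, 2.25, 3.5, 4.75.
f(1) = 7, f(2.25) = 63.484375, f(3.5) = 198.875, f(4.75) = 448.328125.
Sum = Δx · [f(1) + f(2.25) + f(3.5) + f(4.75)].
Sum = 897.109375.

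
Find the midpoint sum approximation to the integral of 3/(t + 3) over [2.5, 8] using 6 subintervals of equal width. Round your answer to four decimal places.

Δt = (8 − 2.5)/6 = 11/12.
Midpoints: 71/24, 3.875, 115/24, 137/24, 6.625, 181/24.
f(71/24) = 72/143, f(3.875) = 24/55, f(115/24) = 72/187, f(137/24) = 72/209, f(6.625) = 24/77, f(181/24) = 72/253.
Sum = Δt · [f(71/24) + f(3.875) + f(115/24) + ...].
Sum ≈ 2.0769.

2.0769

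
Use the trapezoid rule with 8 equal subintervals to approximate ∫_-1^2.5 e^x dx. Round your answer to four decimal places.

Δx = (2.5 − (-1))/8 = 0.4375.
f(-1) ≈ 0.3679, f(-0.5625) ≈ 0.5698, f(-0.125) ≈ 0.8825, f(0.3125) ≈ 1.3668, f(0.75) ≈ 2.1170, f(1.1875) ≈ 3.2789, f(1.625) ≈ 5.0784, f(2.0625) ≈ 7.8656, f(2.5) ≈ 12.1825.
T_8 = (Δx/2)·[f(x_0) + 2f(x_1) + ... + 2f(x_{7}) + f(x_8)].
Sum ≈ 12.0025.

12.0025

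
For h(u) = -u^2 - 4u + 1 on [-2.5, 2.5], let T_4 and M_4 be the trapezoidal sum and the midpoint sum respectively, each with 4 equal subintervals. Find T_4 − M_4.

-1.953125

T_4 = -6.71875.
M_4 = -4.765625.
T_4 − M_4 = -1.953125.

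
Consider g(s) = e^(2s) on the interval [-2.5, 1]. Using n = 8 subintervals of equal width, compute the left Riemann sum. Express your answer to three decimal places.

Δs = (1 − (-2.5))/8 = 0.4375.
Left endpoints: -2.5, -2.0625, -1.625, -1.1875, -0.75, -0.3125, 0.125, 0.5625.
g(-2.5) ≈ 0.007, g(-2.0625) ≈ 0.016, g(-1.625) ≈ 0.039, g(-1.1875) ≈ 0.093, g(-0.75) ≈ 0.223, g(-0.3125) ≈ 0.535, g(0.125) ≈ 1.284, g(0.5625) ≈ 3.080.
Sum = Δs · [g(-2.5) + g(-2.0625) + g(-1.625) + ...].
Sum ≈ 2.309.

2.309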